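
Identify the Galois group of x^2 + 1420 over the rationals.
Gal(K/Q) = Z/2Z (cyclic of order 2)

x^2 + 1420 is irreducible over Q since -1420 is not a rational square. The splitting field Q(sqrt(-1420)) has degree 2 over Q, and its unique nontrivial automorphism is sqrt(-1420) ↦ -sqrt(-1420). Hence Gal(Q(sqrt(-1420))/Q) = Z/2Z.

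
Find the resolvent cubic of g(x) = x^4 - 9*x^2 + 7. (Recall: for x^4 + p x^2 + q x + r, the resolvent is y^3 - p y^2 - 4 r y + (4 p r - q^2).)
h(y) = y^3 + 9*y^2 - 28*y - 252

Identify coefficients: p = -9, q = 0, r = 7.
Plug into h(y) = y^3 - p y^2 - 4 r y + (4 p r - q^2):
  h(y) = y^3 - (-9) y^2 - 4*(7) y + (4*(-9)*(7) - (0)^2)
       = y^3 + (9) y^2 + (-28) y + (-252).
Simplifying: h(y) = y^3 + 9*y^2 - 28*y - 252.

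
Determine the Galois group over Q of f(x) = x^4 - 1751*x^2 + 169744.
Gal(K/Q) = Z/2Z (cyclic of order 2)

f factors as (x^2 - 103)(x^2 - 1648), so the splitting field is K = Q(sqrt(103), sqrt(1648)). The squarefree part of 103 is 103 and the squarefree part of 1648 is also 103, so sqrt(103) and sqrt(1648) are both rational multiples of sqrt(103). Hence Q(sqrt(103)) = Q(sqrt(1648)) = Q(sqrt(103)), and the splitting field collapses to a single degree-2 extension with Galois group Z/2Z.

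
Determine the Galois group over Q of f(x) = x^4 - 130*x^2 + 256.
Gal(K/Q) = Z/2Z (cyclic of order 2)

f factors as (x^2 - 128)(x^2 - 2), so the splitting field is K = Q(sqrt(128), sqrt(2)). The squarefree part of 128 is 2 and the squarefree part of 2 is also 2, so sqrt(128) and sqrt(2) are both rational multiples of sqrt(2). Hence Q(sqrt(128)) = Q(sqrt(2)) = Q(sqrt(2)), and the splitting field collapses to a single degree-2 extension with Galois group Z/2Z.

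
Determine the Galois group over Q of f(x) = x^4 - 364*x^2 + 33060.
Gal(K/Q) = V_4 (Klein four-group, Z/2Z × Z/2Z)

f factors as (x^2 - 174)(x^2 - 190), so the splitting field is K = Q(sqrt(174), sqrt(190)). The elements 174, 190, 33060 are all non-squares in Q, so sqrt(174) and sqrt(190) generate independent quadratic extensions. Thus [K:Q] = 4 and Gal(K/Q) is generated by the two order-2 automorphisms sqrt(174) ↦ -sqrt(174) and sqrt(190) ↦ -sqrt(190), giving V_4.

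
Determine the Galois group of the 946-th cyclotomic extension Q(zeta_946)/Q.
|Gal(Q(zeta_946)/Q)| = phi(946) = 420; group ≅ (Z/946Z)^* ≅ Z/10Z × Z/42Z

The n-th cyclotomic polynomial Φ_946(x) is the minimal polynomial of zeta_946 over Q and has degree phi(946) = 420. So Q(zeta_946) is a degree-420 Galois extension with Galois group (Z/946Z)^*. By CRT, (Z/946Z)^* ≅ (Z/2Z)^* × (Z/11Z)^* × (Z/43Z)^*. Each prime-power unit group is (Z/2Z)^* ≅ trivial group (order 1); (Z/11Z)^* ≅ Z/10Z; (Z/43Z)^* ≅ Z/42Z. Hence Gal(Q(zeta_946)/Q) ≅ Z/10Z × Z/42Z.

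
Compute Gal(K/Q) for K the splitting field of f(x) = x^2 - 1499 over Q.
Gal(K/Q) = Z/2Z (cyclic of order 2)

x^2 - 1499 is irreducible over Q since 1499 is not a rational square. The splitting field Q(sqrt(1499)) has degree 2 over Q, and its unique nontrivial automorphism is sqrt(1499) ↦ -sqrt(1499). Hence Gal(Q(sqrt(1499))/Q) = Z/2Z.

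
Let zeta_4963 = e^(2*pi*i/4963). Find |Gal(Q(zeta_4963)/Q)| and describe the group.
|Gal(Q(zeta_4963)/Q)| = phi(4963) = 4248; group ≅ (Z/4963Z)^* ≅ Z/6Z × Z/708Z

The n-th cyclotomic polynomial Φ_4963(x) is the minimal polynomial of zeta_4963 over Q and has degree phi(4963) = 4248. So Q(zeta_4963) is a degree-4248 Galois extension with Galois group (Z/4963Z)^*. By CRT, (Z/4963Z)^* ≅ (Z/7Z)^* × (Z/709Z)^*. Each prime-power unit group is (Z/7Z)^* ≅ Z/6Z; (Z/709Z)^* ≅ Z/708Z. Hence Gal(Q(zeta_4963)/Q) ≅ Z/6Z × Z/708Z.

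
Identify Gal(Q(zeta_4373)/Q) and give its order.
|Gal(Q(zeta_4373)/Q)| = phi(4373) = 4372; group ≅ (Z/4373Z)^* ≅ Z/4372Z

The n-th cyclotomic polynomial Φ_4373(x) is the minimal polynomial of zeta_4373 over Q and has degree phi(4373) = 4372. So Q(zeta_4373) is a degree-4372 Galois extension with Galois group (Z/4373Z)^*. (Z/4373Z)^* is cyclic since 4373 is an odd prime power (or 4). Hence Gal(Q(zeta_4373)/Q) ≅ Z/4372Z.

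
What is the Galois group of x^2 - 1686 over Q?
Gal(K/Q) = Z/2Z (cyclic of order 2)

x^2 - 1686 is irreducible over Q since 1686 is not a rational square. The splitting field Q(sqrt(1686)) has degree 2 over Q, and its unique nontrivial automorphism is sqrt(1686) ↦ -sqrt(1686). Hence Gal(Q(sqrt(1686))/Q) = Z/2Z.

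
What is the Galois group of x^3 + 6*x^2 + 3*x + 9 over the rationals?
Gal(K/Q) = S_3 (symmetric group of order 6)

Compute the discriminant of x^3 + (6)*x^2 + (3)*x + (9): Δ = -6831. Since Δ is not a rational square, the Galois group is not contained in A_3; it must be the full S_3 (irreducibility of the cubic rules out anything smaller).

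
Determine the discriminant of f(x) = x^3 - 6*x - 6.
Δ = -108

For a depressed cubic x^3 + p x + q the discriminant is Δ = -4 p^3 - 27 q^2 = -4*(-6)^3 - 27*(-6)^2 = 864 - 972 = -108.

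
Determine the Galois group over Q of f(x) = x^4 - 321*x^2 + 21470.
Gal(K/Q) = V_4 (Klein four-group, Z/2Z × Z/2Z)

f factors as (x^2 - 226)(x^2 - 95), so the splitting field is K = Q(sqrt(226), sqrt(95)). The elements 226, 95, 21470 are all non-squares in Q, so sqrt(226) and sqrt(95) generate independent quadratic extensions. Thus [K:Q] = 4 and Gal(K/Q) is generated by the two order-2 automorphisms sqrt(226) ↦ -sqrt(226) and sqrt(95) ↦ -sqrt(95), giving V_4.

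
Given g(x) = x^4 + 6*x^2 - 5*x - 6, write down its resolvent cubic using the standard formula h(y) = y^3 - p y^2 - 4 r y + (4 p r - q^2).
h(y) = y^3 - 6*y^2 + 24*y - 169

Identify coefficients: p = 6, q = -5, r = -6.
Plug into h(y) = y^3 - p y^2 - 4 r y + (4 p r - q^2):
  h(y) = y^3 - (6) y^2 - 4*(-6) y + (4*(6)*(-6) - (-5)^2)
       = y^3 + (-6) y^2 + (24) y + (-169).
Simplifying: h(y) = y^3 - 6*y^2 + 24*y - 169.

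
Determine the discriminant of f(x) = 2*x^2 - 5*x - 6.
Δ = 73

For a quadratic a x^2 + b x + c the discriminant is Δ = b^2 - 4ac = (-5)^2 - 4*(2)*(-6) = 25 - (-48) = 73.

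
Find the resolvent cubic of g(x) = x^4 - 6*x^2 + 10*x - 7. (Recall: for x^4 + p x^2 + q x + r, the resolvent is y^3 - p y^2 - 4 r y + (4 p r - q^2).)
h(y) = y^3 + 6*y^2 + 28*y + 68

Identify coefficients: p = -6, q = 10, r = -7.
Plug into h(y) = y^3 - p y^2 - 4 r y + (4 p r - q^2):
  h(y) = y^3 - (-6) y^2 - 4*(-7) y + (4*(-6)*(-7) - (10)^2)
       = y^3 + (6) y^2 + (28) y + (68).
Simplifying: h(y) = y^3 + 6*y^2 + 28*y + 68.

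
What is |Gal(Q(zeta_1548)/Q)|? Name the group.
|Gal(Q(zeta_1548)/Q)| = phi(1548) = 504; group ≅ (Z/1548Z)^* ≅ Z/2Z × Z/6Z × Z/42Z

The n-th cyclotomic polynomial Φ_1548(x) is the minimal polynomial of zeta_1548 over Q and has degree phi(1548) = 504. So Q(zeta_1548) is a degree-504 Galois extension with Galois group (Z/1548Z)^*. By CRT, (Z/1548Z)^* ≅ (Z/4Z)^* × (Z/9Z)^* × (Z/43Z)^*. Each prime-power unit group is (Z/4Z)^* ≅ Z/2Z; (Z/9Z)^* ≅ Z/6Z; (Z/43Z)^* ≅ Z/42Z. Hence Gal(Q(zeta_1548)/Q) ≅ Z/2Z × Z/6Z × Z/42Z.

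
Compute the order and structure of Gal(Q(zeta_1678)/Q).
|Gal(Q(zeta_1678)/Q)| = phi(1678) = 838; group ≅ (Z/1678Z)^* ≅ Z/838Z

The n-th cyclotomic polynomial Φ_1678(x) is the minimal polynomial of zeta_1678 over Q and has degree phi(1678) = 838. So Q(zeta_1678) is a degree-838 Galois extension with Galois group (Z/1678Z)^*. By CRT, (Z/1678Z)^* ≅ (Z/2Z)^* × (Z/839Z)^*. Each prime-power unit group is (Z/2Z)^* ≅ trivial group (order 1); (Z/839Z)^* ≅ Z/838Z. Hence Gal(Q(zeta_1678)/Q) ≅ Z/838Z.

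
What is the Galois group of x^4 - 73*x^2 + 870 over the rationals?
Gal(K/Q) = V_4 (Klein four-group, Z/2Z × Z/2Z)

f factors as (x^2 - 15)(x^2 - 58), so the splitting field is K = Q(sqrt(15), sqrt(58)). The elements 15, 58, 870 are all non-squares in Q, so sqrt(15) and sqrt(58) generate independent quadratic extensions. Thus [K:Q] = 4 and Gal(K/Q) is generated by the two order-2 automorphisms sqrt(15) ↦ -sqrt(15) and sqrt(58) ↦ -sqrt(58), giving V_4.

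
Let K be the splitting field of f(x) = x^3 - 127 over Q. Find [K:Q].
[K:Q] = 6

x^3 - 127 has one real root r = 127^(1/3) and two complex roots r*zeta_3, r*zeta_3^2 where zeta_3 = e^(2*pi*i/3). The splitting field is Q(r, zeta_3). [Q(r):Q] = 3 and [Q(zeta_3):Q] = 2 with gcd = 1, so [Q(r, zeta_3):Q] = 3 * 2 = 6.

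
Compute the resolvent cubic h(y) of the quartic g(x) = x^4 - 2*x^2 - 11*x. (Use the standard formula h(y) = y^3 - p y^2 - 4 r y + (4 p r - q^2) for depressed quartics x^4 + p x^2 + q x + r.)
h(y) = y^3 + 2*y^2 - 121

Identify coefficients: p = -2, q = -11, r = 0.
Plug into h(y) = y^3 - p y^2 - 4 r y + (4 p r - q^2):
  h(y) = y^3 - (-2) y^2 - 4*(0) y + (4*(-2)*(0) - (-11)^2)
       = y^3 + (2) y^2 + (0) y + (-121).
Simplifying: h(y) = y^3 + 2*y^2 - 121.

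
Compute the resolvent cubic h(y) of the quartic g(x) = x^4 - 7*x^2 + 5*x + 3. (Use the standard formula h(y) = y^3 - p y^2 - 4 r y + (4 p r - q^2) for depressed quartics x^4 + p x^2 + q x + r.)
h(y) = y^3 + 7*y^2 - 12*y - 109

Identify coefficients: p = -7, q = 5, r = 3.
Plug into h(y) = y^3 - p y^2 - 4 r y + (4 p r - q^2):
  h(y) = y^3 - (-7) y^2 - 4*(3) y + (4*(-7)*(3) - (5)^2)
       = y^3 + (7) y^2 + (-12) y + (-109).
Simplifying: h(y) = y^3 + 7*y^2 - 12*y - 109.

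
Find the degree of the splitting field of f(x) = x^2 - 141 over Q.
[K:Q] = 2

The polynomial x^2 - 141 is irreducible over Q since 141 is not a perfect square. Its splitting field is Q(sqrt(141)), which has degree 2 over Q.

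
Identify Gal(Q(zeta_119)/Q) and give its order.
|Gal(Q(zeta_119)/Q)| = phi(119) = 96; group ≅ (Z/119Z)^* ≅ Z/6Z × Z/16Z

The n-th cyclotomic polynomial Φ_119(x) is the minimal polynomial of zeta_119 over Q and has degree phi(119) = 96. So Q(zeta_119) is a degree-96 Galois extension with Galois group (Z/119Z)^*. By CRT, (Z/119Z)^* ≅ (Z/7Z)^* × (Z/17Z)^*. Each prime-power unit group is (Z/7Z)^* ≅ Z/6Z; (Z/17Z)^* ≅ Z/16Z. Hence Gal(Q(zeta_119)/Q) ≅ Z/6Z × Z/16Z.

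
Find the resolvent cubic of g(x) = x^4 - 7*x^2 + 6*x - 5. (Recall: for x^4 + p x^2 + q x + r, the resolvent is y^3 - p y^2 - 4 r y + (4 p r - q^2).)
h(y) = y^3 + 7*y^2 + 20*y + 104

Identify coefficients: p = -7, q = 6, r = -5.
Plug into h(y) = y^3 - p y^2 - 4 r y + (4 p r - q^2):
  h(y) = y^3 - (-7) y^2 - 4*(-5) y + (4*(-7)*(-5) - (6)^2)
       = y^3 + (7) y^2 + (20) y + (104).
Simplifying: h(y) = y^3 + 7*y^2 + 20*y + 104.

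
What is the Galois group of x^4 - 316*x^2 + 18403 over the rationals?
Gal(K/Q) = V_4 (Klein four-group, Z/2Z × Z/2Z)

f factors as (x^2 - 77)(x^2 - 239), so the splitting field is K = Q(sqrt(77), sqrt(239)). The elements 77, 239, 18403 are all non-squares in Q, so sqrt(77) and sqrt(239) generate independent quadratic extensions. Thus [K:Q] = 4 and Gal(K/Q) is generated by the two order-2 automorphisms sqrt(77) ↦ -sqrt(77) and sqrt(239) ↦ -sqrt(239), giving V_4.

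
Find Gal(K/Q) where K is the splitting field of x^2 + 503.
Gal(K/Q) = Z/2Z (cyclic of order 2)

x^2 + 503 is irreducible over Q since -503 is not a rational square. The splitting field Q(sqrt(-503)) has degree 2 over Q, and its unique nontrivial automorphism is sqrt(-503) ↦ -sqrt(-503). Hence Gal(Q(sqrt(-503))/Q) = Z/2Z.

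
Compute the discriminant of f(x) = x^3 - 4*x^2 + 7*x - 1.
Δ = -367

For x^3 + a x^2 + b x + c the discriminant is Δ = 18 a b c - 4 a^3 c + a^2 b^2 - 4 b^3 - 27 c^2.
Plug a = -4, b = 7, c = -1:
  18*(-4)*(7)*(-1) - 4*(-4)^3*(-1) + (-4)^2*(7)^2 - 4*(7)^3 - 27*(-1)^2
  = 504 + (-256) + 784 + (-1372) + (-27)
  = -367.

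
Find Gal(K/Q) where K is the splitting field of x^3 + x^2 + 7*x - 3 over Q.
Gal(K/Q) = S_3 (symmetric group of order 6)

Compute the discriminant of x^3 + (1)*x^2 + (7)*x + (-3): Δ = -1932. Since Δ is not a rational square, the Galois group is not contained in A_3; it must be the full S_3 (irreducibility of the cubic rules out anything smaller).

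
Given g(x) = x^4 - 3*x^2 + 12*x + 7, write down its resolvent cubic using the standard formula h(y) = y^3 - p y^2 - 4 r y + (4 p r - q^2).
h(y) = y^3 + 3*y^2 - 28*y - 228

Identify coefficients: p = -3, q = 12, r = 7.
Plug into h(y) = y^3 - p y^2 - 4 r y + (4 p r - q^2):
  h(y) = y^3 - (-3) y^2 - 4*(7) y + (4*(-3)*(7) - (12)^2)
       = y^3 + (3) y^2 + (-28) y + (-228).
Simplifying: h(y) = y^3 + 3*y^2 - 28*y - 228.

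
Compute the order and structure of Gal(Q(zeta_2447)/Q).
|Gal(Q(zeta_2447)/Q)| = phi(2447) = 2446; group ≅ (Z/2447Z)^* ≅ Z/2446Z

The n-th cyclotomic polynomial Φ_2447(x) is the minimal polynomial of zeta_2447 over Q and has degree phi(2447) = 2446. So Q(zeta_2447) is a degree-2446 Galois extension with Galois group (Z/2447Z)^*. (Z/2447Z)^* is cyclic since 2447 is an odd prime power (or 4). Hence Gal(Q(zeta_2447)/Q) ≅ Z/2446Z.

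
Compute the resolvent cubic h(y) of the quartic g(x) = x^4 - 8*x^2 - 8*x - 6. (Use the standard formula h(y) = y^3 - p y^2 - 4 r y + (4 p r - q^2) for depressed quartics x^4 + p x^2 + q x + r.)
h(y) = y^3 + 8*y^2 + 24*y + 128

Identify coefficients: p = -8, q = -8, r = -6.
Plug into h(y) = y^3 - p y^2 - 4 r y + (4 p r - q^2):
  h(y) = y^3 - (-8) y^2 - 4*(-6) y + (4*(-8)*(-6) - (-8)^2)
       = y^3 + (8) y^2 + (24) y + (128).
Simplifying: h(y) = y^3 + 8*y^2 + 24*y + 128.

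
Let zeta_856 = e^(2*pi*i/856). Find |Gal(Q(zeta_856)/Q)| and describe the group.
|Gal(Q(zeta_856)/Q)| = phi(856) = 424; group ≅ (Z/856Z)^* ≅ Z/2Z × Z/2Z × Z/106Z

The n-th cyclotomic polynomial Φ_856(x) is the minimal polynomial of zeta_856 over Q and has degree phi(856) = 424. So Q(zeta_856) is a degree-424 Galois extension with Galois group (Z/856Z)^*. By CRT, (Z/856Z)^* ≅ (Z/8Z)^* × (Z/107Z)^*. Each prime-power unit group is (Z/8Z)^* ≅ Z/2Z × Z/2Z; (Z/107Z)^* ≅ Z/106Z. Hence Gal(Q(zeta_856)/Q) ≅ Z/2Z × Z/2Z × Z/106Z.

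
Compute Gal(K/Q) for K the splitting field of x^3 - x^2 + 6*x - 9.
Gal(K/Q) = S_3 (symmetric group of order 6)

Compute the discriminant of x^3 + (-1)*x^2 + (6)*x + (-9): Δ = -2079. Since Δ is not a rational square, the Galois group is not contained in A_3; it must be the full S_3 (irreducibility of the cubic rules out anything smaller).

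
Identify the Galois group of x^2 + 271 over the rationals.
Gal(K/Q) = Z/2Z (cyclic of order 2)

x^2 + 271 is irreducible over Q since -271 is not a rational square. The splitting field Q(sqrt(-271)) has degree 2 over Q, and its unique nontrivial automorphism is sqrt(-271) ↦ -sqrt(-271). Hence Gal(Q(sqrt(-271))/Q) = Z/2Z.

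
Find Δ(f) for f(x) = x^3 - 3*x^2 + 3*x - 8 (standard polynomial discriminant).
Δ = -1323

For x^3 + a x^2 + b x + c the discriminant is Δ = 18 a b c - 4 a^3 c + a^2 b^2 - 4 b^3 - 27 c^2.
Plug a = -3, b = 3, c = -8:
  18*(-3)*(3)*(-8) - 4*(-3)^3*(-8) + (-3)^2*(3)^2 - 4*(3)^3 - 27*(-8)^2
  = 1296 + (-864) + 81 + (-108) + (-1728)
  = -1323.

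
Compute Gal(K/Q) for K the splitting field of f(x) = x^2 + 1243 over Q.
Gal(K/Q) = Z/2Z (cyclic of order 2)

x^2 + 1243 is irreducible over Q since -1243 is not a rational square. The splitting field Q(sqrt(-1243)) has degree 2 over Q, and its unique nontrivial automorphism is sqrt(-1243) ↦ -sqrt(-1243). Hence Gal(Q(sqrt(-1243))/Q) = Z/2Z.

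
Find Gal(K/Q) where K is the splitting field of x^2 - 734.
Gal(K/Q) = Z/2Z (cyclic of order 2)

x^2 - 734 is irreducible over Q since 734 is not a rational square. The splitting field Q(sqrt(734)) has degree 2 over Q, and its unique nontrivial automorphism is sqrt(734) ↦ -sqrt(734). Hence Gal(Q(sqrt(734))/Q) = Z/2Z.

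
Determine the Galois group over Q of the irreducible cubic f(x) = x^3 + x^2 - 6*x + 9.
Gal(K/Q) = S_3 (symmetric group of order 6)

Compute the discriminant of x^3 + (1)*x^2 + (-6)*x + (9): Δ = -2295. Since Δ is not a rational square, the Galois group is not contained in A_3; it must be the full S_3 (irreducibility of the cubic rules out anything smaller).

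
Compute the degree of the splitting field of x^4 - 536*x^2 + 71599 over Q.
[K:Q] = 4

f factors as (x^2 - 283)(x^2 - 253); the splitting field is K = Q(sqrt(283), sqrt(253)). Since 283, 253, and 71599 are all non-squares in Q, the three subfields Q(sqrt(283)), Q(sqrt(253)), Q(sqrt(71599)) are distinct degree-2 extensions, so [K:Q] = 4 (Klein four Galois group).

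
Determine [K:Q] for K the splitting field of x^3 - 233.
[K:Q] = 6

x^3 - 233 has one real root r = 233^(1/3) and two complex roots r*zeta_3, r*zeta_3^2 where zeta_3 = e^(2*pi*i/3). The splitting field is Q(r, zeta_3). [Q(r):Q] = 3 and [Q(zeta_3):Q] = 2 with gcd = 1, so [Q(r, zeta_3):Q] = 3 * 2 = 6.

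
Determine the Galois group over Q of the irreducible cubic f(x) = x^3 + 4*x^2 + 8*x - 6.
Gal(K/Q) = S_3 (symmetric group of order 6)

Compute the discriminant of x^3 + (4)*x^2 + (8)*x + (-6): Δ = -3916. Since Δ is not a rational square, the Galois group is not contained in A_3; it must be the full S_3 (irreducibility of the cubic rules out anything smaller).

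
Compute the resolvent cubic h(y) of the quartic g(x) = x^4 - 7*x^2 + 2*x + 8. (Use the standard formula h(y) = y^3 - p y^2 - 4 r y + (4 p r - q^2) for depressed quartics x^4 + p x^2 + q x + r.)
h(y) = y^3 + 7*y^2 - 32*y - 228

Identify coefficients: p = -7, q = 2, r = 8.
Plug into h(y) = y^3 - p y^2 - 4 r y + (4 p r - q^2):
  h(y) = y^3 - (-7) y^2 - 4*(8) y + (4*(-7)*(8) - (2)^2)
       = y^3 + (7) y^2 + (-32) y + (-228).
Simplifying: h(y) = y^3 + 7*y^2 - 32*y - 228.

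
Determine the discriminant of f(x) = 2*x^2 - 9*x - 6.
Δ = 129

For a quadratic a x^2 + b x + c the discriminant is Δ = b^2 - 4ac = (-9)^2 - 4*(2)*(-6) = 81 - (-48) = 129.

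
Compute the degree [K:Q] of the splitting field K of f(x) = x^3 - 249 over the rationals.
[K:Q] = 6

x^3 - 249 has one real root r = 249^(1/3) and two complex roots r*zeta_3, r*zeta_3^2 where zeta_3 = e^(2*pi*i/3). The splitting field is Q(r, zeta_3). [Q(r):Q] = 3 and [Q(zeta_3):Q] = 2 with gcd = 1, so [Q(r, zeta_3):Q] = 3 * 2 = 6.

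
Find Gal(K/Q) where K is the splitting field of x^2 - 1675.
Gal(K/Q) = Z/2Z (cyclic of order 2)

x^2 - 1675 is irreducible over Q since 1675 is not a rational square. The splitting field Q(sqrt(1675)) has degree 2 over Q, and its unique nontrivial automorphism is sqrt(1675) ↦ -sqrt(1675). Hence Gal(Q(sqrt(1675))/Q) = Z/2Z.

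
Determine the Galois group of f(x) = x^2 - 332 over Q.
Gal(K/Q) = Z/2Z (cyclic of order 2)

x^2 - 332 is irreducible over Q since 332 is not a rational square. The splitting field Q(sqrt(332)) has degree 2 over Q, and its unique nontrivial automorphism is sqrt(332) ↦ -sqrt(332). Hence Gal(Q(sqrt(332))/Q) = Z/2Z.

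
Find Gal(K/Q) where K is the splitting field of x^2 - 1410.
Gal(K/Q) = Z/2Z (cyclic of order 2)

x^2 - 1410 is irreducible over Q since 1410 is not a rational square. The splitting field Q(sqrt(1410)) has degree 2 over Q, and its unique nontrivial automorphism is sqrt(1410) ↦ -sqrt(1410). Hence Gal(Q(sqrt(1410))/Q) = Z/2Z.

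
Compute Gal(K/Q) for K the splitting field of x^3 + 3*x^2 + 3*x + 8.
Gal(K/Q) = S_3 (symmetric group of order 6)

Compute the discriminant of x^3 + (3)*x^2 + (3)*x + (8): Δ = -1323. Since Δ is not a rational square, the Galois group is not contained in A_3; it must be the full S_3 (irreducibility of the cubic rules out anything smaller).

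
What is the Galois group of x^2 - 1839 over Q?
Gal(K/Q) = Z/2Z (cyclic of order 2)

x^2 - 1839 is irreducible over Q since 1839 is not a rational square. The splitting field Q(sqrt(1839)) has degree 2 over Q, and its unique nontrivial automorphism is sqrt(1839) ↦ -sqrt(1839). Hence Gal(Q(sqrt(1839))/Q) = Z/2Z.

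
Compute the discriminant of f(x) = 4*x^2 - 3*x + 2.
Δ = -23

For a quadratic a x^2 + b x + c the discriminant is Δ = b^2 - 4ac = (-3)^2 - 4*(4)*(2) = 9 - (32) = -23.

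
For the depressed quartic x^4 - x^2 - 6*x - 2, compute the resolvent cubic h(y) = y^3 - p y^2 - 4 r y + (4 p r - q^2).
h(y) = y^3 + y^2 + 8*y - 28

Identify coefficients: p = -1, q = -6, r = -2.
Plug into h(y) = y^3 - p y^2 - 4 r y + (4 p r - q^2):
  h(y) = y^3 - (-1) y^2 - 4*(-2) y + (4*(-1)*(-2) - (-6)^2)
       = y^3 + (1) y^2 + (8) y + (-28).
Simplifying: h(y) = y^3 + y^2 + 8*y - 28.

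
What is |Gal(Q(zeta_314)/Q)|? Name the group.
|Gal(Q(zeta_314)/Q)| = phi(314) = 156; group ≅ (Z/314Z)^* ≅ Z/156Z

The n-th cyclotomic polynomial Φ_314(x) is the minimal polynomial of zeta_314 over Q and has degree phi(314) = 156. So Q(zeta_314) is a degree-156 Galois extension with Galois group (Z/314Z)^*. By CRT, (Z/314Z)^* ≅ (Z/2Z)^* × (Z/157Z)^*. Each prime-power unit group is (Z/2Z)^* ≅ trivial group (order 1); (Z/157Z)^* ≅ Z/156Z. Hence Gal(Q(zeta_314)/Q) ≅ Z/156Z.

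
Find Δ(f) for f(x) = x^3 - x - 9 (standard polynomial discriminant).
Δ = -2183

For a depressed cubic x^3 + p x + q the discriminant is Δ = -4 p^3 - 27 q^2 = -4*(-1)^3 - 27*(-9)^2 = 4 - 2187 = -2183.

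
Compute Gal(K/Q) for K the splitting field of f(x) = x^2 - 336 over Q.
Gal(K/Q) = Z/2Z (cyclic of order 2)

x^2 - 336 is irreducible over Q since 336 is not a rational square. The splitting field Q(sqrt(336)) has degree 2 over Q, and its unique nontrivial automorphism is sqrt(336) ↦ -sqrt(336). Hence Gal(Q(sqrt(336))/Q) = Z/2Z.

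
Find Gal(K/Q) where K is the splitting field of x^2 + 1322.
Gal(K/Q) = Z/2Z (cyclic of order 2)

x^2 + 1322 is irreducible over Q since -1322 is not a rational square. The splitting field Q(sqrt(-1322)) has degree 2 over Q, and its unique nontrivial automorphism is sqrt(-1322) ↦ -sqrt(-1322). Hence Gal(Q(sqrt(-1322))/Q) = Z/2Z.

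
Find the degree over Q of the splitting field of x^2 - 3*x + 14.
[K:Q] = 2

The discriminant of x^2 + (-3)*x + (14) is b^2 - 4c = 9 - (56) = -47. Since -47 is not a perfect square in Q, the polynomial is irreducible over Q. Its two roots generate a degree-2 extension, so [K:Q] = 2.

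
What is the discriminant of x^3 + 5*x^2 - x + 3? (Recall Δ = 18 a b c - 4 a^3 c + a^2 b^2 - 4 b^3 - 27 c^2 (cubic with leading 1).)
Δ = -1984

For x^3 + a x^2 + b x + c the discriminant is Δ = 18 a b c - 4 a^3 c + a^2 b^2 - 4 b^3 - 27 c^2.
Plug a = 5, b = -1, c = 3:
  18*(5)*(-1)*(3) - 4*(5)^3*(3) + (5)^2*(-1)^2 - 4*(-1)^3 - 27*(3)^2
  = -270 + (-1500) + 25 + (4) + (-243)
  = -1984.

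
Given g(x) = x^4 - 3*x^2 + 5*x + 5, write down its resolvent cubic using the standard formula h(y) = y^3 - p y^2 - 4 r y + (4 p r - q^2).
h(y) = y^3 + 3*y^2 - 20*y - 85

Identify coefficients: p = -3, q = 5, r = 5.
Plug into h(y) = y^3 - p y^2 - 4 r y + (4 p r - q^2):
  h(y) = y^3 - (-3) y^2 - 4*(5) y + (4*(-3)*(5) - (5)^2)
       = y^3 + (3) y^2 + (-20) y + (-85).
Simplifying: h(y) = y^3 + 3*y^2 - 20*y - 85.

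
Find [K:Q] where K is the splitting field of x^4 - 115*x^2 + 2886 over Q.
[K:Q] = 4

f factors as (x^2 - 37)(x^2 - 78); the splitting field is K = Q(sqrt(37), sqrt(78)). Since 37, 78, and 2886 are all non-squares in Q, the three subfields Q(sqrt(37)), Q(sqrt(78)), Q(sqrt(2886)) are distinct degree-2 extensions, so [K:Q] = 4 (Klein four Galois group).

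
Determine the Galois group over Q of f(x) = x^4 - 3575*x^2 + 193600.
Gal(K/Q) = Z/2Z (cyclic of order 2)

f factors as (x^2 - 3520)(x^2 - 55), so the splitting field is K = Q(sqrt(3520), sqrt(55)). The squarefree part of 3520 is 55 and the squarefree part of 55 is also 55, so sqrt(3520) and sqrt(55) are both rational multiples of sqrt(55). Hence Q(sqrt(3520)) = Q(sqrt(55)) = Q(sqrt(55)), and the splitting field collapses to a single degree-2 extension with Galois group Z/2Z.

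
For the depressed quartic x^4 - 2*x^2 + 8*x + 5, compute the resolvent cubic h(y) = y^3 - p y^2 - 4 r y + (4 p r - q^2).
h(y) = y^3 + 2*y^2 - 20*y - 104

Identify coefficients: p = -2, q = 8, r = 5.
Plug into h(y) = y^3 - p y^2 - 4 r y + (4 p r - q^2):
  h(y) = y^3 - (-2) y^2 - 4*(5) y + (4*(-2)*(5) - (8)^2)
       = y^3 + (2) y^2 + (-20) y + (-104).
Simplifying: h(y) = y^3 + 2*y^2 - 20*y - 104.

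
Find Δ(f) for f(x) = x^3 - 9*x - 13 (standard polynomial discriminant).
Δ = -1647

For a depressed cubic x^3 + p x + q the discriminant is Δ = -4 p^3 - 27 q^2 = -4*(-9)^3 - 27*(-13)^2 = 2916 - 4563 = -1647.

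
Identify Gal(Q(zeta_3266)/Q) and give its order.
|Gal(Q(zeta_3266)/Q)| = phi(3266) = 1540; group ≅ (Z/3266Z)^* ≅ Z/22Z × Z/70Z

The n-th cyclotomic polynomial Φ_3266(x) is the minimal polynomial of zeta_3266 over Q and has degree phi(3266) = 1540. So Q(zeta_3266) is a degree-1540 Galois extension with Galois group (Z/3266Z)^*. By CRT, (Z/3266Z)^* ≅ (Z/2Z)^* × (Z/23Z)^* × (Z/71Z)^*. Each prime-power unit group is (Z/2Z)^* ≅ trivial group (order 1); (Z/23Z)^* ≅ Z/22Z; (Z/71Z)^* ≅ Z/70Z. Hence Gal(Q(zeta_3266)/Q) ≅ Z/22Z × Z/70Z.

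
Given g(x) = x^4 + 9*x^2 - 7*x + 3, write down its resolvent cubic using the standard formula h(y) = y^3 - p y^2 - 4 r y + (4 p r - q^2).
h(y) = y^3 - 9*y^2 - 12*y + 59

Identify coefficients: p = 9, q = -7, r = 3.
Plug into h(y) = y^3 - p y^2 - 4 r y + (4 p r - q^2):
  h(y) = y^3 - (9) y^2 - 4*(3) y + (4*(9)*(3) - (-7)^2)
       = y^3 + (-9) y^2 + (-12) y + (59).
Simplifying: h(y) = y^3 - 9*y^2 - 12*y + 59.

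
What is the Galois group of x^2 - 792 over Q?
Gal(K/Q) = Z/2Z (cyclic of order 2)

x^2 - 792 is irreducible over Q since 792 is not a rational square. The splitting field Q(sqrt(792)) has degree 2 over Q, and its unique nontrivial automorphism is sqrt(792) ↦ -sqrt(792). Hence Gal(Q(sqrt(792))/Q) = Z/2Z.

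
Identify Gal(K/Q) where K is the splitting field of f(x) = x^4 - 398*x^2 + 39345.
Gal(K/Q) = V_4 (Klein four-group, Z/2Z × Z/2Z)

f factors as (x^2 - 183)(x^2 - 215), so the splitting field is K = Q(sqrt(183), sqrt(215)). The elements 183, 215, 39345 are all non-squares in Q, so sqrt(183) and sqrt(215) generate independent quadratic extensions. Thus [K:Q] = 4 and Gal(K/Q) is generated by the two order-2 automorphisms sqrt(183) ↦ -sqrt(183) and sqrt(215) ↦ -sqrt(215), giving V_4.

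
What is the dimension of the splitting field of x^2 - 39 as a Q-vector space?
[K:Q] = 2

The polynomial x^2 - 39 is irreducible over Q since 39 is not a perfect square. Its splitting field is Q(sqrt(39)), which has degree 2 over Q.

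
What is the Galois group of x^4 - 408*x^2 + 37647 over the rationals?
Gal(K/Q) = V_4 (Klein four-group, Z/2Z × Z/2Z)

f factors as (x^2 - 267)(x^2 - 141), so the splitting field is K = Q(sqrt(267), sqrt(141)). The elements 267, 141, 37647 are all non-squares in Q, so sqrt(267) and sqrt(141) generate independent quadratic extensions. Thus [K:Q] = 4 and Gal(K/Q) is generated by the two order-2 automorphisms sqrt(267) ↦ -sqrt(267) and sqrt(141) ↦ -sqrt(141), giving V_4.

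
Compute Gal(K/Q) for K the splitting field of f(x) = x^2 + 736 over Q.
Gal(K/Q) = Z/2Z (cyclic of order 2)

x^2 + 736 is irreducible over Q since -736 is not a rational square. The splitting field Q(sqrt(-736)) has degree 2 over Q, and its unique nontrivial automorphism is sqrt(-736) ↦ -sqrt(-736). Hence Gal(Q(sqrt(-736))/Q) = Z/2Z.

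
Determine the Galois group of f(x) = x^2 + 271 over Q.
Gal(K/Q) = Z/2Z (cyclic of order 2)

x^2 + 271 is irreducible over Q since -271 is not a rational square. The splitting field Q(sqrt(-271)) has degree 2 over Q, and its unique nontrivial automorphism is sqrt(-271) ↦ -sqrt(-271). Hence Gal(Q(sqrt(-271))/Q) = Z/2Z.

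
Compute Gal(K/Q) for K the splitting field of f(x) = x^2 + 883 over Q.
Gal(K/Q) = Z/2Z (cyclic of order 2)

x^2 + 883 is irreducible over Q since -883 is not a rational square. The splitting field Q(sqrt(-883)) has degree 2 over Q, and its unique nontrivial automorphism is sqrt(-883) ↦ -sqrt(-883). Hence Gal(Q(sqrt(-883))/Q) = Z/2Z.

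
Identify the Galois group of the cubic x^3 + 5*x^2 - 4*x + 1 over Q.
Gal(K/Q) = S_3 (symmetric group of order 6)

Compute the discriminant of x^3 + (5)*x^2 + (-4)*x + (1): Δ = -231. Since Δ is not a rational square, the Galois group is not contained in A_3; it must be the full S_3 (irreducibility of the cubic rules out anything smaller).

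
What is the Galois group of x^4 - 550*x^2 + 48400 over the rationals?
Gal(K/Q) = Z/2Z (cyclic of order 2)

f factors as (x^2 - 110)(x^2 - 440), so the splitting field is K = Q(sqrt(110), sqrt(440)). The squarefree part of 110 is 110 and the squarefree part of 440 is also 110, so sqrt(110) and sqrt(440) are both rational multiples of sqrt(110). Hence Q(sqrt(110)) = Q(sqrt(440)) = Q(sqrt(110)), and the splitting field collapses to a single degree-2 extension with Galois group Z/2Z.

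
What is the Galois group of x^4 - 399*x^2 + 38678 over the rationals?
Gal(K/Q) = V_4 (Klein four-group, Z/2Z × Z/2Z)

f factors as (x^2 - 233)(x^2 - 166), so the splitting field is K = Q(sqrt(233), sqrt(166)). The elements 233, 166, 38678 are all non-squares in Q, so sqrt(233) and sqrt(166) generate independent quadratic extensions. Thus [K:Q] = 4 and Gal(K/Q) is generated by the two order-2 automorphisms sqrt(233) ↦ -sqrt(233) and sqrt(166) ↦ -sqrt(166), giving V_4.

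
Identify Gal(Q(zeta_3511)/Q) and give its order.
|Gal(Q(zeta_3511)/Q)| = phi(3511) = 3510; group ≅ (Z/3511Z)^* ≅ Z/3510Z

The n-th cyclotomic polynomial Φ_3511(x) is the minimal polynomial of zeta_3511 over Q and has degree phi(3511) = 3510. So Q(zeta_3511) is a degree-3510 Galois extension with Galois group (Z/3511Z)^*. (Z/3511Z)^* is cyclic since 3511 is an odd prime power (or 4). Hence Gal(Q(zeta_3511)/Q) ≅ Z/3510Z.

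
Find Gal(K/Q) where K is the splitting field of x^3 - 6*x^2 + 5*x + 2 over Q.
Gal(K/Q) = S_3 (symmetric group of order 6)

Compute the discriminant of x^3 + (-6)*x^2 + (5)*x + (2): Δ = 940. Since Δ is not a rational square, the Galois group is not contained in A_3; it must be the full S_3 (irreducibility of the cubic rules out anything smaller).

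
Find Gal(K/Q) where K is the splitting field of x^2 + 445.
Gal(K/Q) = Z/2Z (cyclic of order 2)

x^2 + 445 is irreducible over Q since -445 is not a rational square. The splitting field Q(sqrt(-445)) has degree 2 over Q, and its unique nontrivial automorphism is sqrt(-445) ↦ -sqrt(-445). Hence Gal(Q(sqrt(-445))/Q) = Z/2Z.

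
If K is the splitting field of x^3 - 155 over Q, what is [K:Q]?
[K:Q] = 6

x^3 - 155 has one real root r = 155^(1/3) and two complex roots r*zeta_3, r*zeta_3^2 where zeta_3 = e^(2*pi*i/3). The splitting field is Q(r, zeta_3). [Q(r):Q] = 3 and [Q(zeta_3):Q] = 2 with gcd = 1, so [Q(r, zeta_3):Q] = 3 * 2 = 6.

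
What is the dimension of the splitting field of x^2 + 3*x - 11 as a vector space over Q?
[K:Q] = 2

The discriminant of x^2 + (3)*x + (-11) is b^2 - 4c = 9 - (-44) = 53. Since 53 is not a perfect square in Q, the polynomial is irreducible over Q. Its two roots generate a degree-2 extension, so [K:Q] = 2.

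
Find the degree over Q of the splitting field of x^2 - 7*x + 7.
[K:Q] = 2

The discriminant of x^2 + (-7)*x + (7) is b^2 - 4c = 49 - (28) = 21. Since 21 is not a perfect square in Q, the polynomial is irreducible over Q. Its two roots generate a degree-2 extension, so [K:Q] = 2.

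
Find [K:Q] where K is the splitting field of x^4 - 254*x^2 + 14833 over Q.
[K:Q] = 4

f factors as (x^2 - 163)(x^2 - 91); the splitting field is K = Q(sqrt(163), sqrt(91)). Since 163, 91, and 14833 are all non-squares in Q, the three subfields Q(sqrt(163)), Q(sqrt(91)), Q(sqrt(14833)) are distinct degree-2 extensions, so [K:Q] = 4 (Klein four Galois group).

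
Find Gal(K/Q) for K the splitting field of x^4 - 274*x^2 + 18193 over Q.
Gal(K/Q) = V_4 (Klein four-group, Z/2Z × Z/2Z)

f factors as (x^2 - 113)(x^2 - 161), so the splitting field is K = Q(sqrt(113), sqrt(161)). The elements 113, 161, 18193 are all non-squares in Q, so sqrt(113) and sqrt(161) generate independent quadratic extensions. Thus [K:Q] = 4 and Gal(K/Q) is generated by the two order-2 automorphisms sqrt(113) ↦ -sqrt(113) and sqrt(161) ↦ -sqrt(161), giving V_4.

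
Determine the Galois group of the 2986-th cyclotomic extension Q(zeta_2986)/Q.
|Gal(Q(zeta_2986)/Q)| = phi(2986) = 1492; group ≅ (Z/2986Z)^* ≅ Z/1492Z

The n-th cyclotomic polynomial Φ_2986(x) is the minimal polynomial of zeta_2986 over Q and has degree phi(2986) = 1492. So Q(zeta_2986) is a degree-1492 Galois extension with Galois group (Z/2986Z)^*. By CRT, (Z/2986Z)^* ≅ (Z/2Z)^* × (Z/1493Z)^*. Each prime-power unit group is (Z/2Z)^* ≅ trivial group (order 1); (Z/1493Z)^* ≅ Z/1492Z. Hence Gal(Q(zeta_2986)/Q) ≅ Z/1492Z.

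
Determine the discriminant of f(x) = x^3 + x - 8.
Δ = -1732

For a depressed cubic x^3 + p x + q the discriminant is Δ = -4 p^3 - 27 q^2 = -4*(1)^3 - 27*(-8)^2 = -4 - 1728 = -1732.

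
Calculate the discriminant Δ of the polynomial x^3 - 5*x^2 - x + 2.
Δ = 1101

For x^3 + a x^2 + b x + c the discriminant is Δ = 18 a b c - 4 a^3 c + a^2 b^2 - 4 b^3 - 27 c^2.
Plug a = -5, b = -1, c = 2:
  18*(-5)*(-1)*(2) - 4*(-5)^3*(2) + (-5)^2*(-1)^2 - 4*(-1)^3 - 27*(2)^2
  = 180 + (1000) + 25 + (4) + (-108)
  = 1101.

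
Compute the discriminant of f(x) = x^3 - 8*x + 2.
Δ = 1940

For a depressed cubic x^3 + p x + q the discriminant is Δ = -4 p^3 - 27 q^2 = -4*(-8)^3 - 27*(2)^2 = 2048 - 108 = 1940.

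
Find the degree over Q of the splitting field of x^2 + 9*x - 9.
[K:Q] = 2

The discriminant of x^2 + (9)*x + (-9) is b^2 - 4c = 81 - (-36) = 117. Since 117 is not a perfect square in Q, the polynomial is irreducible over Q. Its two roots generate a degree-2 extension, so [K:Q] = 2.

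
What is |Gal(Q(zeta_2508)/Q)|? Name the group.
|Gal(Q(zeta_2508)/Q)| = phi(2508) = 720; group ≅ (Z/2508Z)^* ≅ Z/2Z × Z/2Z × Z/10Z × Z/18Z

The n-th cyclotomic polynomial Φ_2508(x) is the minimal polynomial of zeta_2508 over Q and has degree phi(2508) = 720. So Q(zeta_2508) is a degree-720 Galois extension with Galois group (Z/2508Z)^*. By CRT, (Z/2508Z)^* ≅ (Z/4Z)^* × (Z/3Z)^* × (Z/11Z)^* × (Z/19Z)^*. Each prime-power unit group is (Z/4Z)^* ≅ Z/2Z; (Z/3Z)^* ≅ Z/2Z; (Z/11Z)^* ≅ Z/10Z; (Z/19Z)^* ≅ Z/18Z. Hence Gal(Q(zeta_2508)/Q) ≅ Z/2Z × Z/2Z × Z/10Z × Z/18Z.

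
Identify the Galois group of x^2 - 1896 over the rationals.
Gal(K/Q) = Z/2Z (cyclic of order 2)

x^2 - 1896 is irreducible over Q since 1896 is not a rational square. The splitting field Q(sqrt(1896)) has degree 2 over Q, and its unique nontrivial automorphism is sqrt(1896) ↦ -sqrt(1896). Hence Gal(Q(sqrt(1896))/Q) = Z/2Z.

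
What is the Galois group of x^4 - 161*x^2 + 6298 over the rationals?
Gal(K/Q) = V_4 (Klein four-group, Z/2Z × Z/2Z)

f factors as (x^2 - 94)(x^2 - 67), so the splitting field is K = Q(sqrt(94), sqrt(67)). The elements 94, 67, 6298 are all non-squares in Q, so sqrt(94) and sqrt(67) generate independent quadratic extensions. Thus [K:Q] = 4 and Gal(K/Q) is generated by the two order-2 automorphisms sqrt(94) ↦ -sqrt(94) and sqrt(67) ↦ -sqrt(67), giving V_4.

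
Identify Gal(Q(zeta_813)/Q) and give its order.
|Gal(Q(zeta_813)/Q)| = phi(813) = 540; group ≅ (Z/813Z)^* ≅ Z/2Z × Z/270Z

The n-th cyclotomic polynomial Φ_813(x) is the minimal polynomial of zeta_813 over Q and has degree phi(813) = 540. So Q(zeta_813) is a degree-540 Galois extension with Galois group (Z/813Z)^*. By CRT, (Z/813Z)^* ≅ (Z/3Z)^* × (Z/271Z)^*. Each prime-power unit group is (Z/3Z)^* ≅ Z/2Z; (Z/271Z)^* ≅ Z/270Z. Hence Gal(Q(zeta_813)/Q) ≅ Z/2Z × Z/270Z.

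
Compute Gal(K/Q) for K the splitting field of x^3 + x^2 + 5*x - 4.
Gal(K/Q) = S_3 (symmetric group of order 6)

Compute the discriminant of x^3 + (1)*x^2 + (5)*x + (-4): Δ = -1251. Since Δ is not a rational square, the Galois group is not contained in A_3; it must be the full S_3 (irreducibility of the cubic rules out anything smaller).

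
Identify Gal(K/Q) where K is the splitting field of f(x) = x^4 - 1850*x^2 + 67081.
Gal(K/Q) = Z/2Z (cyclic of order 2)

f factors as (x^2 - 37)(x^2 - 1813), so the splitting field is K = Q(sqrt(37), sqrt(1813)). The squarefree part of 37 is 37 and the squarefree part of 1813 is also 37, so sqrt(37) and sqrt(1813) are both rational multiples of sqrt(37). Hence Q(sqrt(37)) = Q(sqrt(1813)) = Q(sqrt(37)), and the splitting field collapses to a single degree-2 extension with Galois group Z/2Z.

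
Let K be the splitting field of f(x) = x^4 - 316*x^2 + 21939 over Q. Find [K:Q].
[K:Q] = 4

f factors as (x^2 - 213)(x^2 - 103); the splitting field is K = Q(sqrt(213), sqrt(103)). Since 213, 103, and 21939 are all non-squares in Q, the three subfields Q(sqrt(213)), Q(sqrt(103)), Q(sqrt(21939)) are distinct degree-2 extensions, so [K:Q] = 4 (Klein four Galois group).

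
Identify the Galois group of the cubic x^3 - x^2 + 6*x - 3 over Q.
Gal(K/Q) = S_3 (symmetric group of order 6)

Compute the discriminant of x^3 + (-1)*x^2 + (6)*x + (-3): Δ = -759. Since Δ is not a rational square, the Galois group is not contained in A_3; it must be the full S_3 (irreducibility of the cubic rules out anything smaller).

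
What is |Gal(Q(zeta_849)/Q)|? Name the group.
|Gal(Q(zeta_849)/Q)| = phi(849) = 564; group ≅ (Z/849Z)^* ≅ Z/2Z × Z/282Z

The n-th cyclotomic polynomial Φ_849(x) is the minimal polynomial of zeta_849 over Q and has degree phi(849) = 564. So Q(zeta_849) is a degree-564 Galois extension with Galois group (Z/849Z)^*. By CRT, (Z/849Z)^* ≅ (Z/3Z)^* × (Z/283Z)^*. Each prime-power unit group is (Z/3Z)^* ≅ Z/2Z; (Z/283Z)^* ≅ Z/282Z. Hence Gal(Q(zeta_849)/Q) ≅ Z/2Z × Z/282Z.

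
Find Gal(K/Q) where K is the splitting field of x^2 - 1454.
Gal(K/Q) = Z/2Z (cyclic of order 2)

x^2 - 1454 is irreducible over Q since 1454 is not a rational square. The splitting field Q(sqrt(1454)) has degree 2 over Q, and its unique nontrivial automorphism is sqrt(1454) ↦ -sqrt(1454). Hence Gal(Q(sqrt(1454))/Q) = Z/2Z.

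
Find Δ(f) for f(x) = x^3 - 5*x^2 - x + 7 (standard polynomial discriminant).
Δ = 2836

For x^3 + a x^2 + b x + c the discriminant is Δ = 18 a b c - 4 a^3 c + a^2 b^2 - 4 b^3 - 27 c^2.
Plug a = -5, b = -1, c = 7:
  18*(-5)*(-1)*(7) - 4*(-5)^3*(7) + (-5)^2*(-1)^2 - 4*(-1)^3 - 27*(7)^2
  = 630 + (3500) + 25 + (4) + (-1323)
  = 2836.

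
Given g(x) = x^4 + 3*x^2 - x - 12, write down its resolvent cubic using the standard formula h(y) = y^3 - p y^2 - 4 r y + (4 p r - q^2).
h(y) = y^3 - 3*y^2 + 48*y - 145

Identify coefficients: p = 3, q = -1, r = -12.
Plug into h(y) = y^3 - p y^2 - 4 r y + (4 p r - q^2):
  h(y) = y^3 - (3) y^2 - 4*(-12) y + (4*(3)*(-12) - (-1)^2)
       = y^3 + (-3) y^2 + (48) y + (-145).
Simplifying: h(y) = y^3 - 3*y^2 + 48*y - 145.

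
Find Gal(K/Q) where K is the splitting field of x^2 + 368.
Gal(K/Q) = Z/2Z (cyclic of order 2)

x^2 + 368 is irreducible over Q since -368 is not a rational square. The splitting field Q(sqrt(-368)) has degree 2 over Q, and its unique nontrivial automorphism is sqrt(-368) ↦ -sqrt(-368). Hence Gal(Q(sqrt(-368))/Q) = Z/2Z.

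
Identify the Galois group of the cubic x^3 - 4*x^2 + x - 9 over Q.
Gal(K/Q) = S_3 (symmetric group of order 6)

Compute the discriminant of x^3 + (-4)*x^2 + (1)*x + (-9): Δ = -3831. Since Δ is not a rational square, the Galois group is not contained in A_3; it must be the full S_3 (irreducibility of the cubic rules out anything smaller).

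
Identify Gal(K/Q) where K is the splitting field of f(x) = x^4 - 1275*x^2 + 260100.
Gal(K/Q) = Z/2Z (cyclic of order 2)

f factors as (x^2 - 1020)(x^2 - 255), so the splitting field is K = Q(sqrt(1020), sqrt(255)). The squarefree part of 1020 is 255 and the squarefree part of 255 is also 255, so sqrt(1020) and sqrt(255) are both rational multiples of sqrt(255). Hence Q(sqrt(1020)) = Q(sqrt(255)) = Q(sqrt(255)), and the splitting field collapses to a single degree-2 extension with Galois group Z/2Z.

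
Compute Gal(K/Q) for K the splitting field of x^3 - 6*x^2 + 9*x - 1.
Gal(K/Q) = A_3 (cyclic of order 3)

Compute the discriminant of x^3 + (-6)*x^2 + (9)*x + (-1): Δ = 81. Since Δ is a perfect square (Δ = 9^2), the Galois group is contained in A_3. Irreducibility forces the group to be transitive on three roots, so Gal = A_3.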